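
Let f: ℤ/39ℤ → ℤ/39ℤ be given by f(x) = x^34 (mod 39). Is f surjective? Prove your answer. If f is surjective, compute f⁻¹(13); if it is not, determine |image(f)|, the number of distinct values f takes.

f(5): Repeated squaring mod 39: 5^1 ≡ 5, 5^2 ≡ 5² = 25, 5^4 ≡ 25² = 625 ≡ 1, 5^8 ≡ 1² = 1, 5^16 ≡ 1² = 1, 5^32 ≡ 1² = 1. Since 34 = 32 + 2, 5^34 ≡ 1·25: 1·25 = 25. So 5^34 ≡ 25 (mod 39).
f(8): Repeated squaring mod 39: 8^1 ≡ 8, 8^2 ≡ 8² = 64 ≡ 25, 8^4 ≡ 25² = 625 ≡ 1, 8^8 ≡ 1² = 1, 8^16 ≡ 1² = 1, 8^32 ≡ 1² = 1. Since 34 = 32 + 2, 8^34 ≡ 1·25: 1·25 = 25. So 8^34 ≡ 25 (mod 39).
So f(5) = f(8) = 25 while 5 ≠ 8, thus f is not injective.
A non-injective map from the 39-element set ℤ/39ℤ to itself takes at most 38 distinct values, so it cannot be surjective. Hence f is not surjective.
Since f is not surjective, we determine |image(f)|. Computing x^34 mod 39 for each x (by repeated squaring, reducing mod 39 at every step), the values f(0), f(1), …, f(38) are: 0, 1, 10, 3, 22, 25, 30, 4, 25, 9, 16, 10, 27, 13, 1, 36, 16, 22, 12, 4, 4, 12, 22, 16, 36, 1, 13, 27, 10, 16, 9, 25, 4, 30, 25, 22, 3, 10, 1.
The distinct values are {0, 1, 3, 4, 9, 10, 12, 13, 16, 22, 25, 27, 30, 36}; there are 14 of them.

14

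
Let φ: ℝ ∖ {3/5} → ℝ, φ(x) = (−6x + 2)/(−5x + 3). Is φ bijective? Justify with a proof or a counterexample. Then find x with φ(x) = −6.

5/9

If φ(x) = 6/5, cross-multiplying gives −5(−6x + 2) = −6(−5x + 3), which simplifies to −10 = −18 — false.  So 6/5 has no preimage and φ is not surjective.
Thus φ is not bijective.
Solving φ(x) = −6: cross-multiplying gives −6x + 2 = −6(−5x + 3), which rearranges to −36x = −20, so x = 5/9.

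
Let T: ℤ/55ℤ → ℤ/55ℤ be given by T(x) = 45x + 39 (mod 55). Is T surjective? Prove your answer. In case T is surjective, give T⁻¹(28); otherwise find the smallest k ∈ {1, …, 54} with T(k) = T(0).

11

Recall: surjectivity means every element of the codomain has a preimage under T.
Since gcd(45, 55) = 5, we have 45x ≡ 0 (mod 5) for all x, so T(x) ≡ 4 (mod 5).
But 0 ≢ 4 (mod 5), so 0 ∈ ℤ/55ℤ has no preimage. So T is not surjective.
Since T is not surjective, we find the least positive k with T(k) = T(0): this means 45k ≡ 0 (mod 55), i.e. 55 ∣ 45k. Since gcd(45, 55) = 5, dividing through by 5 this holds exactly when 11 ∣ 9k, and as gcd(9, 11) = 1, exactly when 11 ∣ k.
The smallest positive such k is 11.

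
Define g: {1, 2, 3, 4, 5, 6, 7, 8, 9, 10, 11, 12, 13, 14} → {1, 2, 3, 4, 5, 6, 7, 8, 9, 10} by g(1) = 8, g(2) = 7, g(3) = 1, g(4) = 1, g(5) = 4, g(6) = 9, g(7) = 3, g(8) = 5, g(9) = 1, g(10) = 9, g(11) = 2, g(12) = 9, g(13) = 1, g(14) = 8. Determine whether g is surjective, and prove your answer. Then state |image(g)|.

No element maps to 6, so g is not surjective.
The image of g is {1, 2, 3, 4, 5, 7, 8, 9}, which has 8 elements.

8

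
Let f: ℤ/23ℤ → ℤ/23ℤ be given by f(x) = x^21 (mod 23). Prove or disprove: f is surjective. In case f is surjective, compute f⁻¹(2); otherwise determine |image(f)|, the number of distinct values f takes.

12

Since 23 is prime, the nonzero elements of ℤ/23ℤ form a cyclic group of order 22.
As gcd(21, 22) = 1, raising to the 21st power is a bijection on this group: if s^21 ≡ t^21 then (st^{−1})^21 = 1, and the only element of order dividing gcd(21, 22) = 1 is 1, so s = t.
With f(0) = 0 this makes f injective on all of ℤ/23ℤ, hence bijective (finite equal-size domain and codomain). In particular f is surjective.
Since f is surjective, we find the preimage of 2. The inverse of x ↦ x^21 on (ℤ/23ℤ)^× is x ↦ x^21, because 21·21 = 441 = 20·22 + 1 ≡ 1 (mod 22) and x^{22} = 1 for x ≠ 0 (Fermat). So f⁻¹(2) = 2^21 mod 23.
Repeated squaring mod 23: 2^1 ≡ 2, 2^2 ≡ 2² = 4, 2^4 ≡ 4² = 16, 2^8 ≡ 16² = 256 ≡ 3, 2^16 ≡ 3² = 9. Since 21 = 16 + 4 + 1, 2^21 ≡ 9·16·2: 9·16 = 144 ≡ 6, then 6·2 = 12. So 2^21 ≡ 12 (mod 23).
Hence f⁻¹(2) = 12.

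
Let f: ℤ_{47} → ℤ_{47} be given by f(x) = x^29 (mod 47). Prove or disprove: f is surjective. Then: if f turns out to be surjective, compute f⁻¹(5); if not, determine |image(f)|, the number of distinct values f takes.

33

Since 47 is prime, the nonzero elements of ℤ_{47} form a cyclic group of order 46.
As gcd(29, 46) = 1, raising to the 29th power is a bijection on this group: if x_1^29 ≡ x_2^29 then (x_1x_2^{−1})^29 = 1, and the only element of order dividing gcd(29, 46) = 1 is 1, so x_1 = x_2.
With f(0) = 0 this makes f injective on all of ℤ_{47}, hence bijective (finite equal-size domain and codomain). In particular f is surjective.
Since f is surjective, we find the preimage of 5. The inverse of x ↦ x^29 on (ℤ_{47})^× is x ↦ x^27, because 29·27 = 783 = 17·46 + 1 ≡ 1 (mod 46) and x^{46} = 1 for x ≠ 0 (Fermat). So f⁻¹(5) = 5^27 mod 47.
Repeated squaring mod 47: 5^1 ≡ 5, 5^2 ≡ 5² = 25, 5^4 ≡ 25² = 625 ≡ 14, 5^8 ≡ 14² = 196 ≡ 8, 5^16 ≡ 8² = 64 ≡ 17. Since 27 = 16 + 8 + 2 + 1, 5^27 ≡ 17·8·25·5: 17·8 = 136 ≡ 42, then 42·25 = 1050 ≡ 16, then 16·5 = 80 ≡ 33. So 5^27 ≡ 33 (mod 47).
Hence f⁻¹(5) = 33.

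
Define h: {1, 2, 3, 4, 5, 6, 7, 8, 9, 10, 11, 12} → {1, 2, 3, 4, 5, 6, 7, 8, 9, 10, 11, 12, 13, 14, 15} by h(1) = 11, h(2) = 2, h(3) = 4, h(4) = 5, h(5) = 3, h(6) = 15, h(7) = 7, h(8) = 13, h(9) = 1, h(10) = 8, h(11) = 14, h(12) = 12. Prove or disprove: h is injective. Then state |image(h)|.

12

The values h(1), …, h(12) are 11, 2, 4, 5, 3, 15, 7, 13, 1, 8, 14, 12 — all distinct.
So h(u) = h(v) only when u = v, and h is injective.
The image of h is {1, 2, 3, 4, 5, 7, 8, 11, 12, 13, 14, 15}, which has 12 elements.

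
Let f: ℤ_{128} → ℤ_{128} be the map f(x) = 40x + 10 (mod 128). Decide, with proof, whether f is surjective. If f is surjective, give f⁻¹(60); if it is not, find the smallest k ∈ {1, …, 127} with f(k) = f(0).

Since gcd(40, 128) = 8, we have 40x ≡ 0 (mod 8) for all x, so f(x) ≡ 2 (mod 8).
But 0 ≢ 2 (mod 8), so 0 ∈ ℤ_{128} has no preimage. Thus f is not surjective.
Since f is not surjective, we find the least positive k with f(k) = f(0): this means 40k ≡ 0 (mod 128), i.e. 128 ∣ 40k. Since gcd(40, 128) = 8, dividing through by 8 this holds exactly when 16 ∣ 5k, and as gcd(5, 16) = 1, exactly when 16 ∣ k.
The smallest positive such k is 16.

16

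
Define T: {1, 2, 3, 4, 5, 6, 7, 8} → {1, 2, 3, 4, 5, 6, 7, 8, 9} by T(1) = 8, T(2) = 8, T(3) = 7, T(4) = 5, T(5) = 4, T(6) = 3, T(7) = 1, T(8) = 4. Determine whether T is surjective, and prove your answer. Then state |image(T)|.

No element maps to 2, so T is not surjective.
The image of T is {1, 3, 4, 5, 7, 8}, which has 6 elements.

6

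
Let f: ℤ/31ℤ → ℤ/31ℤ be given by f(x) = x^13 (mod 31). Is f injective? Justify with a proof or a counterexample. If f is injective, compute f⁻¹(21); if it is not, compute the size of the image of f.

11

Since 31 is prime, the nonzero elements of ℤ/31ℤ form a cyclic group of order 30.
As gcd(13, 30) = 1, raising to the 13th power is a bijection on this group: if x_1^13 ≡ x_2^13 then (x_1x_2^{−1})^13 = 1, and the only element of order dividing gcd(13, 30) = 1 is 1, so x_1 = x_2.
With f(0) = 0 this makes f injective on all of ℤ/31ℤ, hence bijective (finite equal-size domain and codomain). In particular f is injective.
Since f is injective, we find the preimage of 21. The inverse of x ↦ x^13 on (ℤ/31ℤ)^× is x ↦ x^7, because 13·7 = 91 = 3·30 + 1 ≡ 1 (mod 30) and x^{30} = 1 for x ≠ 0 (Fermat). So f⁻¹(21) = 21^7 mod 31.
Repeated squaring mod 31: 21^1 ≡ 21, 21^2 ≡ 21² = 441 ≡ 7, 21^4 ≡ 7² = 49 ≡ 18. Since 7 = 4 + 2 + 1, 21^7 ≡ 18·7·21: 18·7 = 126 ≡ 2, then 2·21 = 42 ≡ 11. So 21^7 ≡ 11 (mod 31).
Hence f⁻¹(21) = 11.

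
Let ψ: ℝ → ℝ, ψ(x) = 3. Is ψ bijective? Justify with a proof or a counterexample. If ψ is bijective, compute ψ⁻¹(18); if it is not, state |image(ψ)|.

ψ(0) = 3 = ψ(1) with 0 ≠ 1, so ψ is not injective, hence not bijective.
Since ψ is not bijective, we state |image(ψ)|: the image of ψ is {3}, which has 1 element.

1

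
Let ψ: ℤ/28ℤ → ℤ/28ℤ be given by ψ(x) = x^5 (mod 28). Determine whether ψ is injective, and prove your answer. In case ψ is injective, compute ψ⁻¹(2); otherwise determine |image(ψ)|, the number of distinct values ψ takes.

ψ(0) = 0^5 = 0.
ψ(14): Repeated squaring mod 28: 14^1 ≡ 14, 14^2 ≡ 14² = 196 ≡ 0, 14^4 ≡ 0² = 0. Since 5 = 4 + 1, 14^5 ≡ 0·14: 0·14 = 0. So 14^5 ≡ 0 (mod 28).
So ψ(0) = ψ(14) = 0 while 0 ≠ 14, hence ψ is not injective.
Since ψ is not injective, we determine |image(ψ)|. Computing x^5 mod 28 for each x (by repeated squaring, reducing mod 28 at every step), the values ψ(0), ψ(1), …, ψ(27) are: 0, 1, 4, 19, 16, 17, 20, 7, 8, 25, 12, 23, 24, 13, 0, 15, 4, 5, 16, 3, 20, 21, 8, 11, 12, 9, 24, 27.
The distinct values are {0, 1, 3, 4, 5, 7, 8, 9, 11, 12, 13, 15, 16, 17, 19, 20, 21, 23, 24, 25, 27}; there are 21 of them.

21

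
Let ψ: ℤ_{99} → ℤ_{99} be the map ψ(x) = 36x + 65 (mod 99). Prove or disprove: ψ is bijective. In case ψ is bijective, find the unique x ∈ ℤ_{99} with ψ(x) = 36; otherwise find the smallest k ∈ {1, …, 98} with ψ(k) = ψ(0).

Recall that ψ is injective when ψ(u) = ψ(v) forces u = v.
We have gcd(36, 99) = 9 > 1. Taking u = 0 and v = 11: ψ(0) = 65 and ψ(11) = 36·11 + 65 = 461 ≡ 65 (mod 99).
So ψ(0) = ψ(11) while 0 ≠ 11, so ψ is not injective, hence not bijective.
Since ψ is not bijective, we find the least positive k with ψ(k) = ψ(0): this means 36k ≡ 0 (mod 99), i.e. 99 ∣ 36k. Since gcd(36, 99) = 9, dividing through by 9 this holds exactly when 11 ∣ 4k, and as gcd(4, 11) = 1, exactly when 11 ∣ k.
The smallest positive such k is 11.

11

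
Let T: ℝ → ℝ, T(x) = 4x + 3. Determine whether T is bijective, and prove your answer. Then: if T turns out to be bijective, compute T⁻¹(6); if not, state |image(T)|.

Suppose T(a) = T(b). Then 4a + 3 = 4b + 3, therefore 4a = 4b, therefore a = b.
For any y ∈ ℝ, x = (y − 3)/4 satisfies T(x) = y.
So T is bijective.
Since T is bijective, we compute T⁻¹(6) = (6 − 3)/4 = 3/4.

3/4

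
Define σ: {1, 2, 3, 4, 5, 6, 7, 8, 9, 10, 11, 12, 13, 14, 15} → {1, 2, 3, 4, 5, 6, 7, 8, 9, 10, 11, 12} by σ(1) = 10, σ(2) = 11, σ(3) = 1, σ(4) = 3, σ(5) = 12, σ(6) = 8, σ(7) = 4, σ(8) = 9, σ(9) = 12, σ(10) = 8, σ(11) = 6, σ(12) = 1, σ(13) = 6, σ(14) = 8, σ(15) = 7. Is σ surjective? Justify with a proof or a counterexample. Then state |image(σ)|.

No element maps to 2, so σ is not surjective.
The image of σ is {1, 3, 4, 6, 7, 8, 9, 10, 11, 12}, which has 10 elements.

10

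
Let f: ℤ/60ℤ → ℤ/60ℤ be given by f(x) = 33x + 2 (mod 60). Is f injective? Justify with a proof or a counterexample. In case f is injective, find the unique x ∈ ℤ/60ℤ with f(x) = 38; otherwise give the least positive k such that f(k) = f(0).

We have gcd(33, 60) = 3 > 1. Taking u = 0 and v = 20: f(0) = 2 and f(20) = 33·20 + 2 = 662 ≡ 2 (mod 60).
So f(0) = f(20) while 0 ≠ 20, so f is not injective.
Since f is not injective, we find the least positive k with f(k) = f(0): this means 33k ≡ 0 (mod 60), i.e. 60 ∣ 33k. Since gcd(33, 60) = 3, dividing through by 3 this holds exactly when 20 ∣ 11k, and as gcd(11, 20) = 1, exactly when 20 ∣ k.
The smallest positive such k is 20.

20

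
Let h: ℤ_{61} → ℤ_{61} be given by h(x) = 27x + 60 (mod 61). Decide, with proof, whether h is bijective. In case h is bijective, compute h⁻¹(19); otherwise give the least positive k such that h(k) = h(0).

3

If h(a) = h(b), then 27a ≡ 27b (mod 61). Because gcd(27, 61) = 1, we may cancel 27 to get a ≡ b (mod 61).
We now compute 27⁻¹ mod 61 explicitly. Euclid's algorithm: 61 = 2·27 + 7, 27 = 3·7 + 6, 7 = 1·6 + 1; back-substituting gives 1 = 52·27 − 23·61, so 27⁻¹ ≡ 52 (mod 61).
For any y ∈ ℤ_{61}, x = 52(y − 60) mod 61 satisfies h(x) = 27·52(y − 60) + 60 ≡ y (since 27·52 ≡ 1 mod 61). So every y has a preimage.
Therefore h is bijective.
Since h is bijective, we compute h⁻¹(19): solve 27x + 60 ≡ 19 (mod 61), i.e. 27x ≡ 20 (mod 61).
Multiplying by 27⁻¹ = 52 gives x ≡ 52·20 = 1040 = 17·61 + 3 ≡ 3 (mod 61).
Check: h(3) = 27·3 + 60 = 141 = 2·61 + 19 ≡ 19 (mod 61).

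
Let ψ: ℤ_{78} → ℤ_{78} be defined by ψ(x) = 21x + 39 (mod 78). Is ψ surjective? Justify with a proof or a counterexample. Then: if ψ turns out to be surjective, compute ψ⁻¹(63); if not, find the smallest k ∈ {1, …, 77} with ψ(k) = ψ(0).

26

Since gcd(21, 78) = 3, we have 21x ≡ 0 (mod 3) for all x, so ψ(x) ≡ 0 (mod 3).
But 1 ≢ 0 (mod 3), so 1 ∈ ℤ_{78} has no preimage. Hence ψ is not surjective.
Since ψ is not surjective, we find the least positive k with ψ(k) = ψ(0): this means 21k ≡ 0 (mod 78), i.e. 78 ∣ 21k. Since gcd(21, 78) = 3, dividing through by 3 this holds exactly when 26 ∣ 7k, and as gcd(7, 26) = 1, exactly when 26 ∣ k.
The smallest positive such k is 26.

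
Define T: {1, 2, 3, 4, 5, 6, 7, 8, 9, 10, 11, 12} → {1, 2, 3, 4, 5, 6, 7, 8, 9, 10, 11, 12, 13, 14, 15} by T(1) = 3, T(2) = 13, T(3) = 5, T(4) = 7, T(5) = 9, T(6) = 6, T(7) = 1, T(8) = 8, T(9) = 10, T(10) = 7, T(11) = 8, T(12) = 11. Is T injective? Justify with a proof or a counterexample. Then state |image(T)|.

T(4) = 7 = T(10) with 4 ≠ 10, so T is not injective.
The image of T is {1, 3, 5, 6, 7, 8, 9, 10, 11, 13}, which has 10 elements.

10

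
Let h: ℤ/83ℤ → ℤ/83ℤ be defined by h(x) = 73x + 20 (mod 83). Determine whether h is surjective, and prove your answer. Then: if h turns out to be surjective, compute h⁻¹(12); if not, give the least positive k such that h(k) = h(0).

Since gcd(73, 83) = 1, 73 is invertible modulo 83. Euclid's algorithm: 83 = 1·73 + 10, 73 = 7·10 + 3, 10 = 3·3 + 1; back-substituting gives 1 = 58·73 − 51·83, so 73⁻¹ ≡ 58 (mod 83).
For any y ∈ ℤ/83ℤ, x = 58(y − 20) mod 83 satisfies h(x) = 73·58(y − 20) + 20 ≡ y (since 73·58 ≡ 1 mod 83). So every y has a preimage.
So h is surjective.
Since h is surjective, we compute h⁻¹(12): solve 73x + 20 ≡ 12 (mod 83), i.e. 73x ≡ 75 (mod 83).
Multiplying by 73⁻¹ = 58 gives x ≡ 58·75 = 4350 = 52·83 + 34 ≡ 34 (mod 83).
Check: h(34) = 73·34 + 20 = 2502 = 30·83 + 12 ≡ 12 (mod 83).

34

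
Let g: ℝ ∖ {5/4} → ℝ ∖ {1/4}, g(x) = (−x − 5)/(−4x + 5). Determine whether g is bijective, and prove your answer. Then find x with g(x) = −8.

35/33

Suppose g(s) = g(t). Cross-multiplying: (−s − 5)(−4t + 5) = (−t − 5)(−4s + 5).
Expanding both sides and cancelling the symmetric terms leaves −25·(s − t) = 0. Since −25 ≠ 0, s = t. Therefore g is injective.
For any y ≠ 1/4, solving y(−4x + 5) = −x − 5 for x gives a well-defined x ≠ 5/4. So g is surjective.
Thus g is bijective.
Solving g(x) = −8: cross-multiplying gives −x − 5 = −8(−4x + 5), which rearranges to −33x = −35, so x = 35/33.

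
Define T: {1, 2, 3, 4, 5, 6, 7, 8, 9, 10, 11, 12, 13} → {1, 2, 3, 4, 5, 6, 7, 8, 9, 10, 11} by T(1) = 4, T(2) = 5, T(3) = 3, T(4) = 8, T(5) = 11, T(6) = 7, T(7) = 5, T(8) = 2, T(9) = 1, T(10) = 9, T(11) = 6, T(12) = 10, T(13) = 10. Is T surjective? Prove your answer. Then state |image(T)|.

Every element of the codomain has a preimage: 1 = T(9), 2 = T(8), 3 = T(3), 4 = T(1), 5 = T(2), 6 = T(11), 7 = T(6), 8 = T(4), 9 = T(10), 10 = T(12), 11 = T(5).
Thus T is surjective.
The image of T is {1, 2, 3, 4, 5, 6, 7, 8, 9, 10, 11}, which has 11 elements.

11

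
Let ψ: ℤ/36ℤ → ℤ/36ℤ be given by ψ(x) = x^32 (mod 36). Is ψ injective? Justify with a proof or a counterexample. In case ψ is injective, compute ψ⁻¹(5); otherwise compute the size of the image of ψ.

ψ(0) = 0^32 = 0.
ψ(6): Repeated squaring mod 36: 6^1 ≡ 6, 6^2 ≡ 6² = 36 ≡ 0, 6^4 ≡ 0² = 0, 6^8 ≡ 0² = 0, 6^16 ≡ 0² = 0, 6^32 ≡ 0² = 0. So 6^32 ≡ 0 (mod 36).
So ψ(0) = ψ(6) = 0 while 0 ≠ 6, so ψ is not injective.
Since ψ is not injective, we determine |image(ψ)|. Computing x^32 mod 36 for each x (by repeated squaring, reducing mod 36 at every step), the values ψ(0), ψ(1), …, ψ(35) are: 0, 1, 4, 9, 16, 25, 0, 13, 28, 9, 28, 13, 0, 25, 16, 9, 4, 1, 0, 1, 4, 9, 16, 25, 0, 13, 28, 9, 28, 13, 0, 25, 16, 9, 4, 1.
The distinct values are {0, 1, 4, 9, 13, 16, 25, 28}; there are 8 of them.

8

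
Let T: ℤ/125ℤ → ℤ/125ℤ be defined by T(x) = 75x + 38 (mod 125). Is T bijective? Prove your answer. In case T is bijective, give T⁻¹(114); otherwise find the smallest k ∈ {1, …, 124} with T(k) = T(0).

5

Recall: T is injective when T(s) = T(t) forces s = t.
We have gcd(75, 125) = 25 > 1. Taking s = 0 and t = 5: T(0) = 38 and T(5) = 75·5 + 38 = 413 ≡ 38 (mod 125).
So T(0) = T(5) while 0 ≠ 5, so T is not injective, hence not bijective.
Since T is not bijective, we find the least positive k with T(k) = T(0): this means 75k ≡ 0 (mod 125), i.e. 125 ∣ 75k. Since gcd(75, 125) = 25, dividing through by 25 this holds exactly when 5 ∣ 3k, and as gcd(3, 5) = 1, exactly when 5 ∣ k.
The smallest positive such k is 5.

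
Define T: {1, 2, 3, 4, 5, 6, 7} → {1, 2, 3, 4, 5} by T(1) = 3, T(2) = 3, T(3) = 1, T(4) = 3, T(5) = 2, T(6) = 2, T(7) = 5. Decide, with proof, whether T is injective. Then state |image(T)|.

T(1) = 3 = T(2) with 1 ≠ 2, so T is not injective.
The image of T is {1, 2, 3, 5}, which has 4 elements.

4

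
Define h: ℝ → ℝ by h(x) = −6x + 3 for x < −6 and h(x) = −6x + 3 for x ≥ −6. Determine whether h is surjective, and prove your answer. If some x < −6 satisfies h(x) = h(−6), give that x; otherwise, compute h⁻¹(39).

Both pieces are strictly decreasing (slopes −6 and −6), so each is injective on its own interval.
The left piece maps (−∞, −6) onto (39, ∞); the right piece maps [−6, ∞) onto (−∞, 39].
These images together cover ℝ, so h is surjective.
Because the two images are disjoint, no x < −6 has h(x) = h(−6), so we compute h⁻¹(39): 39 lies in (−∞, 39], so solve −6x + 3 = 39: x = (39 − 3)/(−6) = −6.

-6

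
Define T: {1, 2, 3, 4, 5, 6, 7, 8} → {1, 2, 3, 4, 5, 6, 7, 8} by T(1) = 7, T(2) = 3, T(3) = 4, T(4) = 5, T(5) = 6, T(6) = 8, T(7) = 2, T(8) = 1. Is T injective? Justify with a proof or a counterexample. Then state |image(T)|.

The values T(1), …, T(8) are 7, 3, 4, 5, 6, 8, 2, 1 — all distinct.
So T(s) = T(t) only when s = t, and T is injective.
The image of T is {1, 2, 3, 4, 5, 6, 7, 8}, which has 8 elements.

8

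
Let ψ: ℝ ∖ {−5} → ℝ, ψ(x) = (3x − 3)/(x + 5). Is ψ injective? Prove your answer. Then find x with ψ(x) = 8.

Suppose ψ(s) = ψ(t). Cross-multiplying: (3s − 3)(t + 5) = (3t − 3)(s + 5).
Expanding both sides and cancelling the symmetric terms leaves 18·(s − t) = 0. Since 18 ≠ 0, s = t. Therefore ψ is injective.
Solving ψ(x) = 8: cross-multiplying gives 3x − 3 = 8(x + 5), which rearranges to −5x = 43, so x = −43/5.

-43/5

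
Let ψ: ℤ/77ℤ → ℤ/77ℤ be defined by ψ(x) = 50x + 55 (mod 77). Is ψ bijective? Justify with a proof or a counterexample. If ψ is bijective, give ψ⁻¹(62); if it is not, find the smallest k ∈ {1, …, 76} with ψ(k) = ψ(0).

14

If ψ(s) = ψ(t), then 50s ≡ 50t (mod 77). Because gcd(50, 77) = 1, we may cancel 50 to get s ≡ t (mod 77).
We now compute 50⁻¹ mod 77 explicitly. Euclid's algorithm: 77 = 1·50 + 27, 50 = 1·27 + 23, 27 = 1·23 + 4, 23 = 5·4 + 3, 4 = 1·3 + 1; back-substituting gives 1 = 57·50 − 37·77, so 50⁻¹ ≡ 57 (mod 77).
Then y ↦ 57(y − 55) is a two-sided inverse to ψ, so every y ∈ ℤ/77ℤ has a preimage.
Thus ψ is bijective.
Since ψ is bijective, we compute ψ⁻¹(62): solve 50x + 55 ≡ 62 (mod 77), i.e. 50x ≡ 7 (mod 77).
Multiplying by 50⁻¹ = 57 gives x ≡ 57·7 = 399 = 5·77 + 14 ≡ 14 (mod 77).
Check: ψ(14) = 50·14 + 55 = 755 = 9·77 + 62 ≡ 62 (mod 77).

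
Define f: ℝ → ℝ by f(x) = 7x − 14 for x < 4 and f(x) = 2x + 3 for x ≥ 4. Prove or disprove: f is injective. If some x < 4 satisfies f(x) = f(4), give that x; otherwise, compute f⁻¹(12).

Both pieces are strictly increasing (slopes 7 and 2), so each is injective on its own interval.
The left piece maps (−∞, 4) onto (−∞, 14); the right piece maps [4, ∞) onto [11, ∞).
These images overlap. In particular f(4) = 11 (right piece), and solving 7x − 14 = 11 on the left piece gives x = 25/7 < 4.
So f(25/7) = f(4) with 25/7 ≠ 4, and f is not injective. This x = 25/7 is the requested value below 4.

25/7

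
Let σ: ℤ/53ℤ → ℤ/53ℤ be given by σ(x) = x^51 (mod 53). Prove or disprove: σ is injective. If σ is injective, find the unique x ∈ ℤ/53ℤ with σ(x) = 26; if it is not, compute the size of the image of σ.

Since 53 is prime, the nonzero elements of ℤ/53ℤ form a cyclic group of order 52.
As gcd(51, 52) = 1, raising to the 51st power is a bijection on this group: if x_1^51 ≡ x_2^51 then (x_1x_2^{−1})^51 = 1, and the only element of order dividing gcd(51, 52) = 1 is 1, so x_1 = x_2.
With σ(0) = 0 this makes σ injective on all of ℤ/53ℤ, hence bijective (finite equal-size domain and codomain). In particular σ is injective.
Since σ is injective, we find the preimage of 26. The inverse of x ↦ x^51 on (ℤ/53ℤ)^× is x ↦ x^51, because 51·51 = 2601 = 50·52 + 1 ≡ 1 (mod 52) and x^{52} = 1 for x ≠ 0 (Fermat). So σ⁻¹(26) = 26^51 mod 53.
Repeated squaring mod 53: 26^1 ≡ 26, 26^2 ≡ 26² = 676 ≡ 40, 26^4 ≡ 40² = 1600 ≡ 10, 26^8 ≡ 10² = 100 ≡ 47, 26^16 ≡ 47² = 2209 ≡ 36, 26^32 ≡ 36² = 1296 ≡ 24. Since 51 = 32 + 16 + 2 + 1, 26^51 ≡ 24·36·40·26: 24·36 = 864 ≡ 16, then 16·40 = 640 ≡ 4, then 4·26 = 104 ≡ 51. So 26^51 ≡ 51 (mod 53).
Hence σ⁻¹(26) = 51.

51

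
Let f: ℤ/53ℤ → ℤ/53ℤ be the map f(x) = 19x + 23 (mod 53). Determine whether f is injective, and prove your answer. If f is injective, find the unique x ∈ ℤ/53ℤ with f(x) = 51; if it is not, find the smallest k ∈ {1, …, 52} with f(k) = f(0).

21

Recall: injectivity means: for all x_1, x_2 in the domain, f(x_1) = f(x_2) implies x_1 = x_2.
Suppose f(x_1) = f(x_2) in ℤ/53ℤ. Then 19x_1 + 23 ≡ 19x_2 + 23 (mod 53), thus 19(x_1 − x_2) ≡ 0 (mod 53).
Since gcd(19, 53) = 1, 19 is invertible modulo 53, therefore x_1 − x_2 ≡ 0 (mod 53), i.e. x_1 = x_2.
Therefore f is injective.
We now compute 19⁻¹ mod 53 explicitly. Euclid's algorithm: 53 = 2·19 + 15, 19 = 1·15 + 4, 15 = 3·4 + 3, 4 = 1·3 + 1; back-substituting gives 1 = 14·19 − 5·53, so 19⁻¹ ≡ 14 (mod 53).
Since f is injective, we find f⁻¹(51): we need 19x ≡ 51 − 23 ≡ 28 (mod 53). Using 19⁻¹ = 14: x ≡ 14·28 = 392 = 7·53 + 21, so x = 21.
Check: f(21) = 19·21 + 23 = 422 = 7·53 + 51 ≡ 51 (mod 53).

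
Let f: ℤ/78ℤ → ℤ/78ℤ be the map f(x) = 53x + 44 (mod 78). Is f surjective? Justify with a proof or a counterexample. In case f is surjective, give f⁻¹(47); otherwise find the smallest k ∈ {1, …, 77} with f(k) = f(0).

3

Recall: surjectivity means every element of the codomain has a preimage under f.
Since gcd(53, 78) = 1, 53 is invertible modulo 78. Euclid's algorithm: 78 = 1·53 + 25, 53 = 2·25 + 3, 25 = 8·3 + 1; back-substituting gives 1 = 53·53 − 36·78, so 53⁻¹ ≡ 53 (mod 78).
For any y ∈ ℤ/78ℤ, x = 53(y − 44) mod 78 satisfies f(x) = 53·53(y − 44) + 44 ≡ y (since 53·53 ≡ 1 mod 78). So every y has a preimage.
Therefore f is surjective.
Since f is surjective, we find f⁻¹(47): we need 53x ≡ 47 − 44 ≡ 3 (mod 78). Using 53⁻¹ = 53: x ≡ 53·3 = 159 = 2·78 + 3, so x = 3.
Check: f(3) = 53·3 + 44 = 203 = 2·78 + 47 ≡ 47 (mod 78).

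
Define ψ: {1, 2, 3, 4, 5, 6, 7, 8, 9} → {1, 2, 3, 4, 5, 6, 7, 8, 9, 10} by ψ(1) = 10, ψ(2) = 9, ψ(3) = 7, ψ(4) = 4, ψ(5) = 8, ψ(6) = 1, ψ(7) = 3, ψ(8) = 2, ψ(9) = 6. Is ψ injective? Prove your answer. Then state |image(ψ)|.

9

The values ψ(1), …, ψ(9) are 10, 9, 7, 4, 8, 1, 3, 2, 6 — all distinct.
So ψ(a) = ψ(b) only when a = b, and ψ is injective.
The image of ψ is {1, 2, 3, 4, 6, 7, 8, 9, 10}, which has 9 elements.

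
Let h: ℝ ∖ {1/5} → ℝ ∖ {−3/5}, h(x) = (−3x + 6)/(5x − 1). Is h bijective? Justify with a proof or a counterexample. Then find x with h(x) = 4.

Suppose h(x_1) = h(x_2). Cross-multiplying: (−3x_1 + 6)(5x_2 − 1) = (−3x_2 + 6)(5x_1 − 1).
Expanding both sides and cancelling the symmetric terms leaves −27·(x_1 − x_2) = 0. Since −27 ≠ 0, x_1 = x_2. Hence h is injective.
For any y ≠ −3/5, solving y(5x − 1) = −3x + 6 for x gives a well-defined x ≠ 1/5. So h is surjective.
So h is bijective.
Solving h(x) = 4: cross-multiplying gives −3x + 6 = 4(5x − 1), which rearranges to −23x = −10, so x = 10/23.

10/23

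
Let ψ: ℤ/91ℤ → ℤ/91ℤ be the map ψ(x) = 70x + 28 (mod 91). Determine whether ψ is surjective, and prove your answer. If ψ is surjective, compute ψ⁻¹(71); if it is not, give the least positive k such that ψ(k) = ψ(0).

13

By definition, ψ is surjective if every y in the codomain equals ψ(x) for some x in the domain.
Since gcd(70, 91) = 7, we have 70x ≡ 0 (mod 7) for all x, so ψ(x) ≡ 0 (mod 7).
But 1 ≢ 0 (mod 7), so 1 ∈ ℤ/91ℤ has no preimage. So ψ is not surjective.
Since ψ is not surjective, we find the least positive k with ψ(k) = ψ(0): this means 70k ≡ 0 (mod 91), i.e. 91 ∣ 70k. Since gcd(70, 91) = 7, dividing through by 7 this holds exactly when 13 ∣ 10k, and as gcd(10, 13) = 1, exactly when 13 ∣ k.
The smallest positive such k is 13.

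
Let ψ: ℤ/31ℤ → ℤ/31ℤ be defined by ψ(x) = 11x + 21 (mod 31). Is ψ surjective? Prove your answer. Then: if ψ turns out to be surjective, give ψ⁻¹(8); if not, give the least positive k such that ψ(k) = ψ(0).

27

Since gcd(11, 31) = 1, 11 is invertible modulo 31. Euclid's algorithm: 31 = 2·11 + 9, 11 = 1·9 + 2, 9 = 4·2 + 1; back-substituting gives 1 = 17·11 − 6·31, so 11⁻¹ ≡ 17 (mod 31).
For any y ∈ ℤ/31ℤ, x = 17(y − 21) mod 31 satisfies ψ(x) = 11·17(y − 21) + 21 ≡ y (since 11·17 ≡ 1 mod 31). So every y has a preimage.
Therefore ψ is surjective.
Since ψ is surjective, we find ψ⁻¹(8): we need 11x ≡ 8 − 21 ≡ 18 (mod 31). Using 11⁻¹ = 17: x ≡ 17·18 = 306 = 9·31 + 27, so x = 27.
Check: ψ(27) = 11·27 + 21 = 318 = 10·31 + 8 ≡ 8 (mod 31).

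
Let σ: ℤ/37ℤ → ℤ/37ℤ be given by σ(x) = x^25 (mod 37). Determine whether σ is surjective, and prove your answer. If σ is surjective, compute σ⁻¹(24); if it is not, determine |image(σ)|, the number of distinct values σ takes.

Since 37 is prime, the nonzero elements of ℤ/37ℤ form a cyclic group of order 36.
As gcd(25, 36) = 1, raising to the 25th power is a bijection on this group: if s^25 ≡ t^25 then (st^{−1})^25 = 1, and the only element of order dividing gcd(25, 36) = 1 is 1, so s = t.
With σ(0) = 0 this makes σ injective on all of ℤ/37ℤ, hence bijective (finite equal-size domain and codomain). In particular σ is surjective.
Since σ is surjective, we find the preimage of 24. The inverse of x ↦ x^25 on (ℤ/37ℤ)^× is x ↦ x^13, because 25·13 = 325 = 9·36 + 1 ≡ 1 (mod 36) and x^{36} = 1 for x ≠ 0 (Fermat). So σ⁻¹(24) = 24^13 mod 37.
Repeated squaring mod 37: 24^1 ≡ 24, 24^2 ≡ 24² = 576 ≡ 21, 24^4 ≡ 21² = 441 ≡ 34, 24^8 ≡ 34² = 1156 ≡ 9. Since 13 = 8 + 4 + 1, 24^13 ≡ 9·34·24: 9·34 = 306 ≡ 10, then 10·24 = 240 ≡ 18. So 24^13 ≡ 18 (mod 37).
Hence σ⁻¹(24) = 18.

18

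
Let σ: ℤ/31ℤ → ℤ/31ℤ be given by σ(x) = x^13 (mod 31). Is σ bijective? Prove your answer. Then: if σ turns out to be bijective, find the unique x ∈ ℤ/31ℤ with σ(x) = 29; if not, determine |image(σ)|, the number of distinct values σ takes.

27

Since 31 is prime, the nonzero elements of ℤ/31ℤ form a cyclic group of order 30.
As gcd(13, 30) = 1, raising to the 13th power is a bijection on this group: if a^13 ≡ b^13 then (ab^{−1})^13 = 1, and the only element of order dividing gcd(13, 30) = 1 is 1, so a = b.
With σ(0) = 0 this makes σ injective on all of ℤ/31ℤ, hence bijective (finite equal-size domain and codomain). In particular σ is bijective.
Since σ is bijective, we find the preimage of 29. The inverse of x ↦ x^13 on (ℤ/31ℤ)^× is x ↦ x^7, because 13·7 = 91 = 3·30 + 1 ≡ 1 (mod 30) and x^{30} = 1 for x ≠ 0 (Fermat). So σ⁻¹(29) = 29^7 mod 31.
Repeated squaring mod 31: 29^1 ≡ 29, 29^2 ≡ 29² = 841 ≡ 4, 29^4 ≡ 4² = 16. Since 7 = 4 + 2 + 1, 29^7 ≡ 16·4·29: 16·4 = 64 ≡ 2, then 2·29 = 58 ≡ 27. So 29^7 ≡ 27 (mod 31).
Hence σ⁻¹(29) = 27.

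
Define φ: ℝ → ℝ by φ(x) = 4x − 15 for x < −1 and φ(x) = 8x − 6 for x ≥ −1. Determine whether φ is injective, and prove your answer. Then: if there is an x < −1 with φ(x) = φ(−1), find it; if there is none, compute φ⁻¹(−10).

Both pieces are strictly increasing (slopes 4 and 8), so each is injective on its own interval.
The left piece maps (−∞, −1) onto (−∞, −19); the right piece maps [−1, ∞) onto [−14, ∞).
These images are disjoint, so no value is attained by both pieces. Hence φ is injective.
Because the two images are disjoint, no x < −1 has φ(x) = φ(−1), so we compute φ⁻¹(−10): −10 lies in [−14, ∞), so solve 8x − 6 = −10: x = (−10 + 6)/8 = −1/2.

-1/2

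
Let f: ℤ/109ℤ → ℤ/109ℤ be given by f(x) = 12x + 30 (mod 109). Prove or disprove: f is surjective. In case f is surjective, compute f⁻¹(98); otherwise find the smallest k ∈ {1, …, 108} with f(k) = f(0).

42

Since gcd(12, 109) = 1, 12 is invertible modulo 109. Euclid's algorithm: 109 = 9·12 + 1; back-substituting gives 1 = 100·12 − 11·109, so 12⁻¹ ≡ 100 (mod 109).
For any y ∈ ℤ/109ℤ, x = 100(y − 30) mod 109 satisfies f(x) = 12·100(y − 30) + 30 ≡ y (since 12·100 ≡ 1 mod 109). So every y has a preimage.
Thus f is surjective.
Since f is surjective, we compute f⁻¹(98): solve 12x + 30 ≡ 98 (mod 109), i.e. 12x ≡ 68 (mod 109).
Multiplying by 12⁻¹ = 100 gives x ≡ 100·68 = 6800 = 62·109 + 42 ≡ 42 (mod 109).
Check: f(42) = 12·42 + 30 = 534 = 4·109 + 98 ≡ 98 (mod 109).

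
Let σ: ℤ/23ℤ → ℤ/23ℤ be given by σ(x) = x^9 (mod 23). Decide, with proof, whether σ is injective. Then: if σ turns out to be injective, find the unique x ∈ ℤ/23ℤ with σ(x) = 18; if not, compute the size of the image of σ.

3

Since 23 is prime, the nonzero elements of ℤ/23ℤ form a cyclic group of order 22.
As gcd(9, 22) = 1, raising to the 9th power is a bijection on this group: if s^9 ≡ t^9 then (st^{−1})^9 = 1, and the only element of order dividing gcd(9, 22) = 1 is 1, so s = t.
With σ(0) = 0 this makes σ injective on all of ℤ/23ℤ, hence bijective (finite equal-size domain and codomain). In particular σ is injective.
Since σ is injective, we find the preimage of 18. The inverse of x ↦ x^9 on (ℤ/23ℤ)^× is x ↦ x^5, because 9·5 = 45 = 2·22 + 1 ≡ 1 (mod 22) and x^{22} = 1 for x ≠ 0 (Fermat). So σ⁻¹(18) = 18^5 mod 23.
Repeated squaring mod 23: 18^1 ≡ 18, 18^2 ≡ 18² = 324 ≡ 2, 18^4 ≡ 2² = 4. Since 5 = 4 + 1, 18^5 ≡ 4·18: 4·18 = 72 ≡ 3. So 18^5 ≡ 3 (mod 23).
Hence σ⁻¹(18) = 3.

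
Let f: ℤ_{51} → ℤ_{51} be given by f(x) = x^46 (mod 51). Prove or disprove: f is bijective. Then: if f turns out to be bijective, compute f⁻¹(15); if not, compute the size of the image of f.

f(7): Repeated squaring mod 51: 7^1 ≡ 7, 7^2 ≡ 7² = 49, 7^4 ≡ 49² = 2401 ≡ 4, 7^8 ≡ 4² = 16, 7^16 ≡ 16² = 256 ≡ 1, 7^32 ≡ 1² = 1. Since 46 = 32 + 8 + 4 + 2, 7^46 ≡ 1·16·4·49: 1·16 = 16, then 16·4 = 64 ≡ 13, then 13·49 = 637 ≡ 25. So 7^46 ≡ 25 (mod 51).
f(10): Repeated squaring mod 51: 10^1 ≡ 10, 10^2 ≡ 10² = 100 ≡ 49, 10^4 ≡ 49² = 2401 ≡ 4, 10^8 ≡ 4² = 16, 10^16 ≡ 16² = 256 ≡ 1, 10^32 ≡ 1² = 1. Since 46 = 32 + 8 + 4 + 2, 10^46 ≡ 1·16·4·49: 1·16 = 16, then 16·4 = 64 ≡ 13, then 13·49 = 637 ≡ 25. So 10^46 ≡ 25 (mod 51).
So f(7) = f(10) = 25 while 7 ≠ 10, therefore f is not injective, hence not bijective.
Since f is not bijective, we determine |image(f)|. Computing x^46 mod 51 for each x (by repeated squaring, reducing mod 51 at every step), the values f(0), f(1), …, f(50) are: 0, 1, 13, 36, 16, 49, 9, 25, 4, 21, 25, 43, 15, 16, 19, 30, 1, 34, 18, 13, 19, 33, 49, 43, 42, 4, 4, 42, 43, 49, 33, 19, 13, 18, 34, 1, 30, 19, 16, 15, 43, 25, 21, 4, 25, 9, 49, 16, 36, 13, 1.
The distinct values are {0, 1, 4, 9, 13, 15, 16, 18, 19, 21, 25, 30, 33, 34, 36, 42, 43, 49}; there are 18 of them.

18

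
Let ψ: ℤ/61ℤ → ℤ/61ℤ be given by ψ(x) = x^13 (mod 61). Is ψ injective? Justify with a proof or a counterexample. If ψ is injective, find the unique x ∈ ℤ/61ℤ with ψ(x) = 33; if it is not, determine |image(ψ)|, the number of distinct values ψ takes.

23

Since 61 is prime, the nonzero elements of ℤ/61ℤ form a cyclic group of order 60.
As gcd(13, 60) = 1, raising to the 13th power is a bijection on this group: if s^13 ≡ t^13 then (st^{−1})^13 = 1, and the only element of order dividing gcd(13, 60) = 1 is 1, so s = t.
With ψ(0) = 0 this makes ψ injective on all of ℤ/61ℤ, hence bijective (finite equal-size domain and codomain). In particular ψ is injective.
Since ψ is injective, we find the preimage of 33. The inverse of x ↦ x^13 on (ℤ/61ℤ)^× is x ↦ x^37, because 13·37 = 481 = 8·60 + 1 ≡ 1 (mod 60) and x^{60} = 1 for x ≠ 0 (Fermat). So ψ⁻¹(33) = 33^37 mod 61.
Repeated squaring mod 61: 33^1 ≡ 33, 33^2 ≡ 33² = 1089 ≡ 52, 33^4 ≡ 52² = 2704 ≡ 20, 33^8 ≡ 20² = 400 ≡ 34, 33^16 ≡ 34² = 1156 ≡ 58, 33^32 ≡ 58² = 3364 ≡ 9. Since 37 = 32 + 4 + 1, 33^37 ≡ 9·20·33: 9·20 = 180 ≡ 58, then 58·33 = 1914 ≡ 23. So 33^37 ≡ 23 (mod 61).
Hence ψ⁻¹(33) = 23.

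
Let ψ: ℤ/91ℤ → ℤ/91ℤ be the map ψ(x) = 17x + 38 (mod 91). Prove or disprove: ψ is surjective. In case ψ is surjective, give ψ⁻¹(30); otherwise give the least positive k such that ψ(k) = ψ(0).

By definition, surjectivity means every element of the codomain has a preimage under ψ.
Since gcd(17, 91) = 1, 17 is invertible modulo 91. Euclid's algorithm: 91 = 5·17 + 6, 17 = 2·6 + 5, 6 = 1·5 + 1; back-substituting gives 1 = 75·17 − 14·91, so 17⁻¹ ≡ 75 (mod 91).
For any y ∈ ℤ/91ℤ, x = 75(y − 38) mod 91 satisfies ψ(x) = 17·75(y − 38) + 38 ≡ y (since 17·75 ≡ 1 mod 91). So every y has a preimage.
Thus ψ is surjective.
Since ψ is surjective, we find ψ⁻¹(30): we need 17x ≡ 30 − 38 ≡ 83 (mod 91). Using 17⁻¹ = 75: x ≡ 75·83 = 6225 = 68·91 + 37, so x = 37.
Check: ψ(37) = 17·37 + 38 = 667 = 7·91 + 30 ≡ 30 (mod 91).

37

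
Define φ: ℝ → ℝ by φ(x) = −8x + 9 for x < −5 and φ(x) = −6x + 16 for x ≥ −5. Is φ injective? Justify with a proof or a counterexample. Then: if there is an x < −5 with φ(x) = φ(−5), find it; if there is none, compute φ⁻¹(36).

-10/3

Both pieces are strictly decreasing (slopes −8 and −6), so each is injective on its own interval.
The left piece maps (−∞, −5) onto (49, ∞); the right piece maps [−5, ∞) onto (−∞, 46].
These images are disjoint, so no value is attained by both pieces. Therefore φ is injective.
Because the two images are disjoint, no x < −5 has φ(x) = φ(−5), so we compute φ⁻¹(36): 36 lies in (−∞, 46], so solve −6x + 16 = 36: x = (36 − 16)/(−6) = −10/3.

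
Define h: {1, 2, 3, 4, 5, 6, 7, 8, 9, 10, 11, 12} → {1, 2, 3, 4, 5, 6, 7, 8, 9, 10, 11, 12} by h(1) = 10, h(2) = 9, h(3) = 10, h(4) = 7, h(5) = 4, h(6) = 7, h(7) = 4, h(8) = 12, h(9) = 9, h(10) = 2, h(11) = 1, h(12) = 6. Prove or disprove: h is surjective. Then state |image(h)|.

8

No element maps to 3, so h is not surjective.
The image of h is {1, 2, 4, 6, 7, 9, 10, 12}, which has 8 elements.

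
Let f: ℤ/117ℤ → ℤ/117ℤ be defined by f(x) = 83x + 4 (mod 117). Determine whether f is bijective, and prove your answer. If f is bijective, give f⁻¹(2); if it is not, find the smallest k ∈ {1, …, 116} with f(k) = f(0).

Suppose f(s) = f(t) in ℤ/117ℤ. Then 83s + 4 ≡ 83t + 4 (mod 117), therefore 83(s − t) ≡ 0 (mod 117).
Since gcd(83, 117) = 1, 83 is invertible modulo 117, hence s − t ≡ 0 (mod 117), i.e. s = t.
We now compute 83⁻¹ mod 117 explicitly. Euclid's algorithm: 117 = 1·83 + 34, 83 = 2·34 + 15, 34 = 2·15 + 4, 15 = 3·4 + 3, 4 = 1·3 + 1; back-substituting gives 1 = 86·83 − 61·117, so 83⁻¹ ≡ 86 (mod 117).
For any y ∈ ℤ/117ℤ, x = 86(y − 4) mod 117 satisfies f(x) = 83·86(y − 4) + 4 ≡ y (since 83·86 ≡ 1 mod 117). So every y has a preimage.
Therefore f is bijective.
Since f is bijective, we find f⁻¹(2): we need 83x ≡ 2 − 4 ≡ 115 (mod 117). Using 83⁻¹ = 86: x ≡ 86·115 = 9890 = 84·117 + 62, so x = 62.
Check: f(62) = 83·62 + 4 = 5150 = 44·117 + 2 ≡ 2 (mod 117).

62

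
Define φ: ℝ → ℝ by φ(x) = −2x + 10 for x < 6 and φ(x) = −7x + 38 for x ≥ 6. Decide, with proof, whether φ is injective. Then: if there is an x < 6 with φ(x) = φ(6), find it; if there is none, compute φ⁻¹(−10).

Both pieces are strictly decreasing (slopes −2 and −7), so each is injective on its own interval.
The left piece maps (−∞, 6) onto (−2, ∞); the right piece maps [6, ∞) onto (−∞, −4].
These images are disjoint, so no value is attained by both pieces. So φ is injective.
Because the two images are disjoint, no x < 6 has φ(x) = φ(6), so we compute φ⁻¹(−10): −10 lies in (−∞, −4], so solve −7x + 38 = −10: x = (−10 − 38)/(−7) = 48/7.

48/7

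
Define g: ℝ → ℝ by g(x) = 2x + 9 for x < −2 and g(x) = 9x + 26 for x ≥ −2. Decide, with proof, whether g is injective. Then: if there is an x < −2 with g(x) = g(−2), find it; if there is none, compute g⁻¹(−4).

Both pieces are strictly increasing (slopes 2 and 9), so each is injective on its own interval.
The left piece maps (−∞, −2) onto (−∞, 5); the right piece maps [−2, ∞) onto [8, ∞).
These images are disjoint, so no value is attained by both pieces. Therefore g is injective.
Because the two images are disjoint, no x < −2 has g(x) = g(−2), so we compute g⁻¹(−4): −4 lies in (−∞, 5), so solve 2x + 9 = −4: x = (−4 − 9)/2 = −13/2.

-13/2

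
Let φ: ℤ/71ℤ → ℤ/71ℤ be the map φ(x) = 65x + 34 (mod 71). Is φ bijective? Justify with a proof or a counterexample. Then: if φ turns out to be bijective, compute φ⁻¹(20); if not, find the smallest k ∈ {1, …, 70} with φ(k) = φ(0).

26

Suppose φ(u) = φ(v) in ℤ/71ℤ. Then 65u + 34 ≡ 65v + 34 (mod 71), therefore 65(u − v) ≡ 0 (mod 71).
Since gcd(65, 71) = 1, 65 is invertible modulo 71, hence u − v ≡ 0 (mod 71), i.e. u = v.
We now compute 65⁻¹ mod 71 explicitly. Euclid's algorithm: 71 = 1·65 + 6, 65 = 10·6 + 5, 6 = 1·5 + 1; back-substituting gives 1 = 59·65 − 54·71, so 65⁻¹ ≡ 59 (mod 71).
Then y ↦ 59(y − 34) is a two-sided inverse to φ, so every y ∈ ℤ/71ℤ has a preimage.
So φ is bijective.
Since φ is bijective, we find φ⁻¹(20): we need 65x ≡ 20 − 34 ≡ 57 (mod 71). Using 65⁻¹ = 59: x ≡ 59·57 = 3363 = 47·71 + 26, so x = 26.
Check: φ(26) = 65·26 + 34 = 1724 = 24·71 + 20 ≡ 20 (mod 71).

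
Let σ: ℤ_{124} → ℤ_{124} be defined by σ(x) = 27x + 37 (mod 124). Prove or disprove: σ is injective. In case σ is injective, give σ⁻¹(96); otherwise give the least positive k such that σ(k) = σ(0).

If σ(s) = σ(t), then 27s ≡ 27t (mod 124). Because gcd(27, 124) = 1, we may cancel 27 to get s ≡ t (mod 124).
So σ is injective.
We now compute 27⁻¹ mod 124 explicitly. Euclid's algorithm: 124 = 4·27 + 16, 27 = 1·16 + 11, 16 = 1·11 + 5, 11 = 2·5 + 1; back-substituting gives 1 = 23·27 − 5·124, so 27⁻¹ ≡ 23 (mod 124).
Since σ is injective, we compute σ⁻¹(96): solve 27x + 37 ≡ 96 (mod 124), i.e. 27x ≡ 59 (mod 124).
Multiplying by 27⁻¹ = 23 gives x ≡ 23·59 = 1357 = 10·124 + 117 ≡ 117 (mod 124).
Check: σ(117) = 27·117 + 37 = 3196 = 25·124 + 96 ≡ 96 (mod 124).

117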